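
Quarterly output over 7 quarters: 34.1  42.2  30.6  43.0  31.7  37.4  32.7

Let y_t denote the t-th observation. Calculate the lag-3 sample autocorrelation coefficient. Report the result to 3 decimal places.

-0.464

Mean ȳ = (34.1 + 42.2 + 30.6 + 43.0 + 31.7 + 37.4 + 32.7)/7 = 35.9571
Numerator Σ_{t=1}^{4}(y_t−ȳ)(y_{t+3}−ȳ) = -70.3255
Denominator Σ(y_t−ȳ)² = 151.5371
r_3 = -70.3255 / 151.5371 = -0.464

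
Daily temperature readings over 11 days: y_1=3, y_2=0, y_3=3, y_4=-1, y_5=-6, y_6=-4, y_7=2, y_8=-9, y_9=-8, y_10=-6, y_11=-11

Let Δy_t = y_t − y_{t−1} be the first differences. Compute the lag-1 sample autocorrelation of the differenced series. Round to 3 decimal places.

First differences Δy: -3, 3, -4, -5, 2, 6, -11, 1, 2, -5
Mean of differences = -1.4000
Numerator Σ(Δy_t−Δȳ)(Δy_{t+1}−Δȳ) = -94.3600
Denominator Σ(Δy_t−Δȳ)² = 230.4000
r_1(Δy) = -94.3600 / 230.4000 = -0.410

-0.410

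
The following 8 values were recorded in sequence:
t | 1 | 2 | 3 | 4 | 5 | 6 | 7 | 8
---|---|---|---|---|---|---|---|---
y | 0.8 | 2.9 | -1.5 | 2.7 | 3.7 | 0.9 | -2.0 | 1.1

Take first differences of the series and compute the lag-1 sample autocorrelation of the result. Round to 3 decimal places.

First differences Δy: 2.1, -4.4, 4.2, 1.0, -2.8, -2.9, 3.1
Mean of differences = 0.0429
Numerator Σ(Δy_t−Δȳ)(Δy_{t+1}−Δȳ) = -26.9818
Denominator Σ(Δy_t−Δȳ)² = 68.2571
r_1(Δy) = -26.9818 / 68.2571 = -0.395

-0.395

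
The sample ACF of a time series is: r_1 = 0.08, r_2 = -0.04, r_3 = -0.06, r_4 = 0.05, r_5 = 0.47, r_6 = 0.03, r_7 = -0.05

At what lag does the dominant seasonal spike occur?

5

The largest autocorrelation is r_5 = 0.47; the remaining lags stay at or below 0.08.
The dominant spike at lag 5 indicates a seasonal period of 5.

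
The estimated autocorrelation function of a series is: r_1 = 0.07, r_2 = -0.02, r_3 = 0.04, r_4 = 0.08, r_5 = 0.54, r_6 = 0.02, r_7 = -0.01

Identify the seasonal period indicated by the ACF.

5

The largest autocorrelation is r_5 = 0.54; the remaining lags stay at or below 0.08.
The dominant spike at lag 5 indicates a seasonal period of 5.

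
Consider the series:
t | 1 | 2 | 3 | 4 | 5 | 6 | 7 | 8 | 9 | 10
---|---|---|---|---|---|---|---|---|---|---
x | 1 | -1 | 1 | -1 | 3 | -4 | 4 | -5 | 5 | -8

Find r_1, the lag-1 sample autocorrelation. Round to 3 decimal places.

Mean x̄ = (1 − 1 + 1 − 1 + 3 − 4 + 4 − 5 + 5 − 8)/10 = -0.5000
Numerator Σ_{t=1}^{9}(x_t−x̄)(x_{t+1}−x̄) = -118.2500
Denominator Σ(x_t−x̄)² = 156.5000
r_1 = -118.2500 / 156.5000 = -0.756

-0.756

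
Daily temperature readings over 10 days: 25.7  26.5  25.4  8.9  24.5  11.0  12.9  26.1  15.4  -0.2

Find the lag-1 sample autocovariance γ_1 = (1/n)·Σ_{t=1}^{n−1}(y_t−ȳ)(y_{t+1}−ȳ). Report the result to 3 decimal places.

-2.059

Mean ȳ = (25.7 + 26.5 + 25.4 + 8.9 + 24.5 + 11.0 + 12.9 + 26.1 + 15.4 − 0.2)/10 = 17.6200
Σ_{t=1}^{9}(y_t−ȳ)(y_{t+1}−ȳ) = -20.5884
γ_1 = -20.5884 / 10 = -2.059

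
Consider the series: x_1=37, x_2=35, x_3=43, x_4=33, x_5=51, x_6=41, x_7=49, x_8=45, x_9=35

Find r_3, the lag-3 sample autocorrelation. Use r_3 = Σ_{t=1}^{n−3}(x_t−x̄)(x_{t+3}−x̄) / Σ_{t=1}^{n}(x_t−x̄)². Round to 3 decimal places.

Mean x̄ = (37 + 35 + 43 + 33 + 51 + 41 + 49 + 45 + 35)/9 = 41.0000
Σ(x_t−x̄)(x_{t+3}−x̄) = (32.0000) + (-60.0000) + (0.0000) + (-64.0000) + (40.0000) + (0.0000) = -52.0000
Denominator Σ(x_t−x̄)² = 336.0000
r_3 = -52.0000 / 336.0000 = -0.155

-0.155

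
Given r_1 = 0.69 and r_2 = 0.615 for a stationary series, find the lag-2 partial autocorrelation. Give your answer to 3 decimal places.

φ_{22} = (r_2 − r_1²) / (1 − r_1²)
r_1² = (0.69)² = 0.4761
Numerator = 0.615 − 0.4761 = 0.1389; denominator = 1 − 0.4761 = 0.5239
φ_{22} = 0.1389 / 0.5239 = 0.265

0.265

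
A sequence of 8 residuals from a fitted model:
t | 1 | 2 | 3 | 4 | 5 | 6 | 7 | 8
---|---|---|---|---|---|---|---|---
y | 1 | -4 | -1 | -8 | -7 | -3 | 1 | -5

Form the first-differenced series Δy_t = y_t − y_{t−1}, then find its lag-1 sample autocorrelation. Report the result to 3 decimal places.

First differences Δy: -5, 3, -7, 1, 4, 4, -6
Mean of differences = -0.8571
Numerator Σ(Δy_t−Δȳ)(Δy_{t+1}−Δȳ) = -43.4490
Denominator Σ(Δy_t−Δȳ)² = 146.8571
r_1(Δy) = -43.4490 / 146.8571 = -0.296

-0.296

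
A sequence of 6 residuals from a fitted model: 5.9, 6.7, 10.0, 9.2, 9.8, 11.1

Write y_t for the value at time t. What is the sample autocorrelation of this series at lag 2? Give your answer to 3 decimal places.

-0.105

Mean ȳ = (5.9 + 6.7 + 10.0 + 9.2 + 9.8 + 11.1)/6 = 8.7833
Deviations from mean: -2.8833, -2.0833, 1.2167, 0.4167, 1.0167, 2.3167
Numerator Σ_{t=1}^{4}(y_t−ȳ)(y_{t+2}−ȳ) = -2.1739
Denominator Σ(y_t−ȳ)² = 20.7083
r_2 = -2.1739 / 20.7083 = -0.105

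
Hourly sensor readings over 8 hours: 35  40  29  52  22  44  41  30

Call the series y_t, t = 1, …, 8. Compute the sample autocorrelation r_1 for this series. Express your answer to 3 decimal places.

-0.747

Mean ȳ = (35 + 40 + 29 + 52 + 22 + 44 + 41 + 30)/8 = 36.6250
Deviations from mean: -1.6250, 3.3750, -7.6250, 15.3750, -14.6250, 7.3750, 4.3750, -6.6250
Σ(y_t−ȳ)(y_{t+1}−ȳ) = (-5.4844) + (-25.7344) + (-117.2344) + (-224.8594) + (-107.8594) + (32.2656) + (-28.9844) = -477.8906
Denominator Σ(y_t−ȳ)² = 639.8750
r_1 = -477.8906 / 639.8750 = -0.747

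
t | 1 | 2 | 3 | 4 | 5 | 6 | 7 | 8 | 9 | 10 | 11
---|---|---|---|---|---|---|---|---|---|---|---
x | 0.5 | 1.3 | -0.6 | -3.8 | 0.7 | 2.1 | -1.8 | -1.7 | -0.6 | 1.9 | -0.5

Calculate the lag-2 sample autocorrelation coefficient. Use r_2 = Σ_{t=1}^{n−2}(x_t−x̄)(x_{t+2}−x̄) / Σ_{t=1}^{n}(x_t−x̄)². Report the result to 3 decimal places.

-0.691

Mean x̄ = (0.5 + 1.3 − 0.6 − 3.8 + 0.7 + 2.1 − 1.8 − 1.7 − 0.6 + 1.9 − 0.5)/11 = -0.2273
Numerator Σ_{t=1}^{9}(x_t−x̄)(x_{t+2}−x̄) = -21.7188
Denominator Σ(x_t−x̄)² = 31.4218
r_2 = -21.7188 / 31.4218 = -0.691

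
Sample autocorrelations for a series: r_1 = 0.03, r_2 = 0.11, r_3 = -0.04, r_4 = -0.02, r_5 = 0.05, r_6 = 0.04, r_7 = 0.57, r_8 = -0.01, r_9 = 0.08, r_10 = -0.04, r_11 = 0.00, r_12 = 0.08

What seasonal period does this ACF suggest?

7

The largest autocorrelation is r_7 = 0.57; the remaining lags stay at or below 0.11.
The dominant spike at lag 7 indicates a seasonal period of 7.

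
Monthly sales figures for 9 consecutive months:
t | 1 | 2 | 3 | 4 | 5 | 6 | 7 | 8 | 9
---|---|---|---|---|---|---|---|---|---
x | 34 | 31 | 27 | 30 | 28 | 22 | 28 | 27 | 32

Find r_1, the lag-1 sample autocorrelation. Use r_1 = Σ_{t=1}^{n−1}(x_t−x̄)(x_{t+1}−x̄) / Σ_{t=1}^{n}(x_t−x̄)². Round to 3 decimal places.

0.110

Mean x̄ = (34 + 31 + 27 + 30 + 28 + 22 + 28 + 27 + 32)/9 = 28.7778
Numerator Σ_{t=1}^{8}(x_t−x̄)(x_{t+1}−x̄) = 10.7284
Denominator Σ(x_t−x̄)² = 97.5556
r_1 = 10.7284 / 97.5556 = 0.110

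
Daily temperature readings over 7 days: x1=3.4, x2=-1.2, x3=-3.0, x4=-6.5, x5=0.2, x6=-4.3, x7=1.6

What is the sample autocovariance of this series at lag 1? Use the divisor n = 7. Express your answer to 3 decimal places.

-1.814

Mean x̄ = (3.4 − 1.2 − 3.0 − 6.5 + 0.2 − 4.3 + 1.6)/7 = -1.4000
Deviations: 4.8000, 0.2000, -1.6000, -5.1000, 1.6000, -2.9000, 3.0000
Σ_{t=1}^{6}(x_t−x̄)(x_{t+1}−x̄) = -12.7000
γ_1 = -12.7000 / 7 = -1.814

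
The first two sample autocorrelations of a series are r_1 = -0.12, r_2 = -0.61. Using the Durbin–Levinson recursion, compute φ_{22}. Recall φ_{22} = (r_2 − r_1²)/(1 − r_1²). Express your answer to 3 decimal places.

φ_{22} = (r_2 − r_1²) / (1 − r_1²)
r_1² = (-0.12)² = 0.0144
Numerator = -0.61 − 0.0144 = -0.6244; denominator = 1 − 0.0144 = 0.9856
φ_{22} = -0.6244 / 0.9856 = -0.634

-0.634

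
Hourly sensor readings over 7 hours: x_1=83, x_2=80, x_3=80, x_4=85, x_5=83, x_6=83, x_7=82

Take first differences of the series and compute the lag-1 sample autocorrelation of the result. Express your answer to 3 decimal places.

-0.245

First differences Δx: -3, 0, 5, -2, 0, -1
Mean of differences = -0.1667
Numerator Σ(Δx_t−Δx̄)(Δx_{t+1}−Δx̄) = -9.5278
Denominator Σ(Δx_t−Δx̄)² = 38.8333
r_1(Δx) = -9.5278 / 38.8333 = -0.245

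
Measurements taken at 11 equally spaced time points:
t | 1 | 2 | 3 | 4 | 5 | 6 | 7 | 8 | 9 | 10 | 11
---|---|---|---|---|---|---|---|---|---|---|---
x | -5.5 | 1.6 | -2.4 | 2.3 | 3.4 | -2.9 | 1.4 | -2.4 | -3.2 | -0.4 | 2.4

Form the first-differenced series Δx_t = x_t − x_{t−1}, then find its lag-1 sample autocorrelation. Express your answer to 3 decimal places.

-0.480

First differences Δx: 7.1, -4.0, 4.7, 1.1, -6.3, 4.3, -3.8, -0.8, 2.8, 2.8
Mean of differences = 0.7900
Numerator Σ(Δx_t−Δx̄)(Δx_{t+1}−Δx̄) = -82.7941
Denominator Σ(Δx_t−Δx̄)² = 172.4090
r_1(Δx) = -82.7941 / 172.4090 = -0.480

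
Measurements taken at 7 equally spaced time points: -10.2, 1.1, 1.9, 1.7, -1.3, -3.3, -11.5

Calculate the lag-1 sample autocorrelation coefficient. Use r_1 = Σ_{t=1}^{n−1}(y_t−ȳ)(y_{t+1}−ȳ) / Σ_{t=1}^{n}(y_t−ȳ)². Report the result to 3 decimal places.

Mean ȳ = (-10.2 + 1.1 + 1.9 + 1.7 − 1.3 − 3.3 − 11.5)/7 = -3.0857
Σ(y_t−ȳ)(y_{t+1}−ȳ) = (-29.7784) + (20.8688) + (23.8602) + (8.5459) + (-0.3827) + (1.8031) = 24.9169
Denominator Σ(y_t−ȳ)² = 189.9286
r_1 = 24.9169 / 189.9286 = 0.131

0.131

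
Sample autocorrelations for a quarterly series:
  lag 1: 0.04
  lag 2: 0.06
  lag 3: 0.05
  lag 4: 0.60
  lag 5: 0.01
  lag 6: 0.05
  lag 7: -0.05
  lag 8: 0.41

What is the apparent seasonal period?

The largest autocorrelation is r_4 = 0.60, with a weaker echo at lag 8 (0.41); the remaining lags stay at or below 0.06.
The dominant spike at lag 4 indicates a seasonal period of 4.

4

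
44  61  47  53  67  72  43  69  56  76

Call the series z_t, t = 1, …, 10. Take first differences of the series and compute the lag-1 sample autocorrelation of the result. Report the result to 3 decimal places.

-0.612

First differences Δz: 17, -14, 6, 14, 5, -29, 26, -13, 20
Mean of differences = 3.5556
Numerator Σ(Δz_t−Δz̄)(Δz_{t+1}−Δz̄) = -1659.8642
Denominator Σ(Δz_t−Δz̄)² = 2714.2222
r_1(Δz) = -1659.8642 / 2714.2222 = -0.612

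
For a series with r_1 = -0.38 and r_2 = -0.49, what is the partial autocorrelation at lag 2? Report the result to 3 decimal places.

-0.741

φ_{22} = (r_2 − r_1²) / (1 − r_1²)
r_1² = (-0.38)² = 0.1444
Numerator = -0.49 − 0.1444 = -0.6344; denominator = 1 − 0.1444 = 0.8556
φ_{22} = -0.6344 / 0.8556 = -0.741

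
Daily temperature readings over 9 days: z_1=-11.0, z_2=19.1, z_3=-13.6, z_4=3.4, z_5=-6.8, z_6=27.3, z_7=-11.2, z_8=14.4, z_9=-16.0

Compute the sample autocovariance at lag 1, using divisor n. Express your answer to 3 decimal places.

Mean z̄ = (-11.0 + 19.1 − 13.6 + 3.4 − 6.8 + 27.3 − 11.2 + 14.4 − 16.0)/9 = 0.6222
Σ_{t=1}^{8}(z_t−z̄)(z_{t+1}−z̄) = -1442.9716
γ_1 = -1442.9716 / 9 = -160.330

-160.330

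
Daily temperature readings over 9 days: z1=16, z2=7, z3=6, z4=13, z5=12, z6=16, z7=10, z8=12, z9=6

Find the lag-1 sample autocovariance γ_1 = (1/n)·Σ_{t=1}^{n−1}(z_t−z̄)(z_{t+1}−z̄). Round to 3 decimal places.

Mean z̄ = (16 + 7 + 6 + 13 + 12 + 16 + 10 + 12 + 6)/9 = 10.8889
Σ_{t=1}^{8}(z_t−z̄)(z_{t+1}−z̄) = -14.1235
γ_1 = -14.1235 / 9 = -1.569

-1.569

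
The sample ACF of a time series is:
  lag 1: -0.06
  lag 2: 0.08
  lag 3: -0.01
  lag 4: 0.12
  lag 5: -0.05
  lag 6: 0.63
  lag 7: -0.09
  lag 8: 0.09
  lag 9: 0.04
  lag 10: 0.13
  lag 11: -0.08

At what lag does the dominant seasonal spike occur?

6

The largest autocorrelation is r_6 = 0.63; the remaining lags stay at or below 0.13.
The dominant spike at lag 6 indicates a seasonal period of 6.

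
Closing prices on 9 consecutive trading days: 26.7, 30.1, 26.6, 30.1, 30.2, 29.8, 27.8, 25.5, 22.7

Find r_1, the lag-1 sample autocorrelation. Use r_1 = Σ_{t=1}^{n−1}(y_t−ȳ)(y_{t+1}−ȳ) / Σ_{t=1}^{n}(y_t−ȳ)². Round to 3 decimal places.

Mean ȳ = (26.7 + 30.1 + 26.6 + 30.1 + 30.2 + 29.8 + 27.8 + 25.5 + 22.7)/9 = 27.7222
Numerator Σ_{t=1}^{8}(y_t−ȳ)(y_{t+1}−ȳ) = 14.4217
Denominator Σ(y_t−ȳ)² = 54.2356
r_1 = 14.4217 / 54.2356 = 0.266

0.266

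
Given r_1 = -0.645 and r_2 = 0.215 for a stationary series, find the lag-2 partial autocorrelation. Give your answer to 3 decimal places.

φ_{22} = (r_2 − r_1²) / (1 − r_1²)
r_1² = (-0.645)² = 0.416025
Numerator = 0.215 − 0.4160 = -0.2010; denominator = 1 − 0.4160 = 0.5840
φ_{22} = -0.2010 / 0.5840 = -0.344

-0.344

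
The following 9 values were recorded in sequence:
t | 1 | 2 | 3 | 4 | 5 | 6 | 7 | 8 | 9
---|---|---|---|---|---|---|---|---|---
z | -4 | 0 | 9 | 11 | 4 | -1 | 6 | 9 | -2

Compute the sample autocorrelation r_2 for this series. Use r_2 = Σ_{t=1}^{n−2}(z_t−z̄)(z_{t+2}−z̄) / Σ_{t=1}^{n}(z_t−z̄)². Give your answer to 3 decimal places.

-0.563

Mean z̄ = (-4 + 0 + 9 + 11 + 4 − 1 + 6 + 9 − 2)/9 = 3.5556
Σ(z_t−z̄)(z_{t+2}−z̄) = (-41.1358) + (-26.4691) + (2.4198) + (-33.9136) + (1.0864) + (-24.8025) + (-13.5802) = -136.3951
Denominator Σ(z_t−z̄)² = 242.2222
r_2 = -136.3951 / 242.2222 = -0.563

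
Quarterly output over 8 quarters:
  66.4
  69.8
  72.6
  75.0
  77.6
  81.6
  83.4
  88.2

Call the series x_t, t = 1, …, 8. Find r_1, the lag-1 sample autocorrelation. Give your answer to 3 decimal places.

0.584

Mean x̄ = (66.4 + 69.8 + 72.6 + 75.0 + 77.6 + 81.6 + 83.4 + 88.2)/8 = 76.8250
Deviations from mean: -10.4250, -7.0250, -4.2250, -1.8250, 0.7750, 4.7750, 6.5750, 11.3750
Numerator Σ_{t=1}^{7}(x_t−x̄)(x_{t+1}−x̄) = 219.0994
Denominator Σ(x_t−x̄)² = 375.2350
r_1 = 219.0994 / 375.2350 = 0.584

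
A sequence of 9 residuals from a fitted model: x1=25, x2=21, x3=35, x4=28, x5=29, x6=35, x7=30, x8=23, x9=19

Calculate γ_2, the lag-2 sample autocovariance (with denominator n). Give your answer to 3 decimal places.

-5.888

Mean x̄ = (25 + 21 + 35 + 28 + 29 + 35 + 30 + 23 + 19)/9 = 27.2222
Σ_{t=1}^{7}(x_t−x̄)(x_{t+2}−x̄) = -52.9877
γ_2 = -52.9877 / 9 = -5.888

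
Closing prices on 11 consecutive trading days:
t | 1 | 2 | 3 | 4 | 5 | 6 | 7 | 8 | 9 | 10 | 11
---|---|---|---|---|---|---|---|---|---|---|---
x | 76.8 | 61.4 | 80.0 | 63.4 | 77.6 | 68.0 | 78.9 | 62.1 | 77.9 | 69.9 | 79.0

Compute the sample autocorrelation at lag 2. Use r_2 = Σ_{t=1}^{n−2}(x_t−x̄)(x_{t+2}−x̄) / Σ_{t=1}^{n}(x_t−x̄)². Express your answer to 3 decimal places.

Mean x̄ = (76.8 + 61.4 + 80.0 + 63.4 + 77.6 + 68.0 + 78.9 + 62.1 + 77.9 + 69.9 + 79.0)/11 = 72.2727
Numerator Σ_{t=1}^{9}(x_t−x̄)(x_{t+2}−x̄) = 388.5876
Denominator Σ(x_t−x̄)² = 553.7418
r_2 = 388.5876 / 553.7418 = 0.702

0.702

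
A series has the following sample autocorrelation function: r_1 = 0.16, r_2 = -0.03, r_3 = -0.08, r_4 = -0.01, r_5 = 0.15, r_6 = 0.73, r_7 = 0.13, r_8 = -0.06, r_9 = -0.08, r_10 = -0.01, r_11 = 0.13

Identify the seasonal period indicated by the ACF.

6

The largest autocorrelation is r_6 = 0.73; the remaining lags stay at or below 0.16.
The dominant spike at lag 6 indicates a seasonal period of 6.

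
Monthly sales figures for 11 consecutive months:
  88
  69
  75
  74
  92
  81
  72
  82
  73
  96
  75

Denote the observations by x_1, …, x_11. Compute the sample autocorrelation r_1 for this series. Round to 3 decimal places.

Mean x̄ = (88 + 69 + 75 + 74 + 92 + 81 + 72 + 82 + 73 + 96 + 75)/11 = 79.7273
Numerator Σ_{t=1}^{10}(x_t−x̄)(x_{t+1}−x̄) = -294.7107
Denominator Σ(x_t−x̄)² = 788.1818
r_1 = -294.7107 / 788.1818 = -0.374

-0.374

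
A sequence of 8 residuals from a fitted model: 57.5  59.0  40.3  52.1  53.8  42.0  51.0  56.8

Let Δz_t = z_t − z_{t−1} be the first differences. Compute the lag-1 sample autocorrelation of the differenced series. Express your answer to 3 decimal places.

-0.406

First differences Δz: 1.5, -18.7, 11.8, 1.7, -11.8, 9.0, 5.8
Mean of differences = -0.1000
Numerator Σ(Δz_t−Δz̄)(Δz_{t+1}−Δz̄) = -303.5200
Denominator Σ(Δz_t−Δz̄)² = 747.8800
r_1(Δz) = -303.5200 / 747.8800 = -0.406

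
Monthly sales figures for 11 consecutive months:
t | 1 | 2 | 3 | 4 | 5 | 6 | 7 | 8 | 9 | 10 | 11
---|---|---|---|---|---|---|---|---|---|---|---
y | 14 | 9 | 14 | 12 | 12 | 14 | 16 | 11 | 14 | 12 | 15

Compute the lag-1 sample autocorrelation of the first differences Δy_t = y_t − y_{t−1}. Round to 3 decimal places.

-0.627

First differences Δy: -5, 5, -2, 0, 2, 2, -5, 3, -2, 3
Mean of differences = 0.1000
Numerator Σ(Δy_t−Δȳ)(Δy_{t+1}−Δȳ) = -68.3100
Denominator Σ(Δy_t−Δȳ)² = 108.9000
r_1(Δy) = -68.3100 / 108.9000 = -0.627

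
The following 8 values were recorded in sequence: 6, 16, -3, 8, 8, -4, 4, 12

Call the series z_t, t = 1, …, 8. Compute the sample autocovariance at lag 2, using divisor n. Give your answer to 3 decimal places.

-10.488

Mean z̄ = (6 + 16 − 3 + 8 + 8 − 4 + 4 + 12)/8 = 5.8750
Σ_{t=1}^{6}(z_t−z̄)(z_{t+2}−z̄) = -83.9063
γ_2 = -83.9063 / 8 = -10.488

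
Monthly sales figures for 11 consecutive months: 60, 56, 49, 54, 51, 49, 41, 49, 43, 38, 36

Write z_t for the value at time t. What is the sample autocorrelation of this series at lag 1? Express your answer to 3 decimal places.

0.491

Mean z̄ = (60 + 56 + 49 + 54 + 51 + 49 + 41 + 49 + 43 + 38 + 36)/11 = 47.8182
Numerator Σ_{t=1}^{10}(z_t−z̄)(z_{t+1}−z̄) = 281.6033
Denominator Σ(z_t−z̄)² = 573.6364
r_1 = 281.6033 / 573.6364 = 0.491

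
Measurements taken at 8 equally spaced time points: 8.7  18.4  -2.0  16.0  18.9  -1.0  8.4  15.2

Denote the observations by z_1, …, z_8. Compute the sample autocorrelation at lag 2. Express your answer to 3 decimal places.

-0.365

Mean z̄ = (8.7 + 18.4 − 2.0 + 16.0 + 18.9 − 1.0 + 8.4 + 15.2)/8 = 10.3250
Deviations from mean: -1.6250, 8.0750, -12.3250, 5.6750, 8.5750, -11.3250, -1.9250, 4.8750
Numerator Σ_{t=1}^{6}(z_t−z̄)(z_{t+2}−z̄) = -175.8188
Denominator Σ(z_t−z̄)² = 481.2150
r_2 = -175.8188 / 481.2150 = -0.365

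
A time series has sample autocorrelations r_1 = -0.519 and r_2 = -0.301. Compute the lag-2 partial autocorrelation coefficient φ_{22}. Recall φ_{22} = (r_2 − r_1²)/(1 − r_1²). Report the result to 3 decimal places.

-0.781

φ_{22} = (r_2 − r_1²) / (1 − r_1²)
r_1² = (-0.519)² = 0.269361
Numerator = -0.301 − 0.2694 = -0.5704; denominator = 1 − 0.2694 = 0.7306
φ_{22} = -0.5704 / 0.7306 = -0.781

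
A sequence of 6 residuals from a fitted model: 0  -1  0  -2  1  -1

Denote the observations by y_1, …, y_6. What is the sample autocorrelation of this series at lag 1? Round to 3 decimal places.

-0.773

Mean ȳ = (0 − 1 + 0 − 2 + 1 − 1)/6 = -0.5000
Σ(y_t−ȳ)(y_{t+1}−ȳ) = (-0.2500) + (-0.2500) + (-0.7500) + (-2.2500) + (-0.7500) = -4.2500
Denominator Σ(y_t−ȳ)² = 5.5000
r_1 = -4.2500 / 5.5000 = -0.773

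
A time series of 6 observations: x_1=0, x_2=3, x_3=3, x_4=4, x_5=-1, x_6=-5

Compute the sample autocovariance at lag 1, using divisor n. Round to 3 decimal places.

2.593

Mean x̄ = (0 + 3 + 3 + 4 − 1 − 5)/6 = 0.6667
Σ_{t=1}^{5}(x_t−x̄)(x_{t+1}−x̄) = 15.5556
γ_1 = 15.5556 / 6 = 2.593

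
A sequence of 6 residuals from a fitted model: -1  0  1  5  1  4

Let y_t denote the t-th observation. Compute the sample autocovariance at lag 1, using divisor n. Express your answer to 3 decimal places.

-0.074

Mean ȳ = (-1 + 0 + 1 + 5 + 1 + 4)/6 = 1.6667
Σ_{t=1}^{5}(y_t−ȳ)(y_{t+1}−ȳ) = -0.4444
γ_1 = -0.4444 / 6 = -0.074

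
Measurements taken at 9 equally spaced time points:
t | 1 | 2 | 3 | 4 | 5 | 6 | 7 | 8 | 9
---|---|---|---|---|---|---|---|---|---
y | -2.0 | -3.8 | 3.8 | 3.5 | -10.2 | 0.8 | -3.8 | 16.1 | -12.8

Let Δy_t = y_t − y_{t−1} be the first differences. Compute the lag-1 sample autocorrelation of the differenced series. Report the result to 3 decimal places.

-0.532

First differences Δy: -1.8, 7.6, -0.3, -13.7, 11.0, -4.6, 19.9, -28.9
Mean of differences = -1.3500
Numerator Σ(Δy_t−Δȳ)(Δy_{t+1}−Δȳ) = -854.7575
Denominator Σ(Δy_t−Δȳ)² = 1607.5800
r_1(Δy) = -854.7575 / 1607.5800 = -0.532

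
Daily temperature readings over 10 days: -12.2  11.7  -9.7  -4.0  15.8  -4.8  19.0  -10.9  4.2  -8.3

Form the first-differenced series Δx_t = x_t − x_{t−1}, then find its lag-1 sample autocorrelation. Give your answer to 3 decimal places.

-0.744

First differences Δx: 23.9, -21.4, 5.7, 19.8, -20.6, 23.8, -29.9, 15.1, -12.5
Mean of differences = 0.4333
Numerator Σ(Δx_t−Δx̄)(Δx_{t+1}−Δx̄) = -2767.5378
Denominator Σ(Δx_t−Δx̄)² = 3721.0800
r_1(Δx) = -2767.5378 / 3721.0800 = -0.744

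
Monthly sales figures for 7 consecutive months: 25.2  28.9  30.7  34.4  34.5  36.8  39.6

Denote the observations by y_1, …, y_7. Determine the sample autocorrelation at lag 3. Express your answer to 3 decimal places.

-0.113

Mean ȳ = (25.2 + 28.9 + 30.7 + 34.4 + 34.5 + 36.8 + 39.6)/7 = 32.8714
Deviations from mean: -7.6714, -3.9714, -2.1714, 1.5286, 1.6286, 3.9286, 6.7286
Σ(y_t−ȳ)(y_{t+3}−ȳ) = (-11.7263) + (-6.4678) + (-8.5306) + (10.2851) = -16.4396
Denominator Σ(y_t−ȳ)² = 145.0343
r_3 = -16.4396 / 145.0343 = -0.113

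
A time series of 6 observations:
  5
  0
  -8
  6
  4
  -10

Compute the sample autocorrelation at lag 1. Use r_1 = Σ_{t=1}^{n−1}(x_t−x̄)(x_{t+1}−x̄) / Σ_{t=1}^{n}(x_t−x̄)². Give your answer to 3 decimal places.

Mean x̄ = (5 + 0 − 8 + 6 + 4 − 10)/6 = -0.5000
Numerator Σ_{t=1}^{5}(x_t−x̄)(x_{t+1}−x̄) = -63.2500
Denominator Σ(x_t−x̄)² = 239.5000
r_1 = -63.2500 / 239.5000 = -0.264

-0.264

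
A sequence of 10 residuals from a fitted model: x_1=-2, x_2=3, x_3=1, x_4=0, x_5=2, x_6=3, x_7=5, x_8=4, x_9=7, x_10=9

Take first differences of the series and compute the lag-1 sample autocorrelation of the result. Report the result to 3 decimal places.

-0.288

First differences Δx: 5, -2, -1, 2, 1, 2, -1, 3, 2
Mean of differences = 1.2222
Numerator Σ(Δx_t−Δx̄)(Δx_{t+1}−Δx̄) = -11.3827
Denominator Σ(Δx_t−Δx̄)² = 39.5556
r_1(Δx) = -11.3827 / 39.5556 = -0.288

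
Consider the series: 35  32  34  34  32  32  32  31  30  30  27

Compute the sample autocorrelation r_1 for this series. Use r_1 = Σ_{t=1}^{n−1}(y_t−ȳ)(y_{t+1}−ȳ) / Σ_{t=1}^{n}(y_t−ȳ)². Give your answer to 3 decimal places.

0.392

Mean ȳ = (35 + 32 + 34 + 34 + 32 + 32 + 32 + 31 + 30 + 30 + 27)/11 = 31.7273
Numerator Σ_{t=1}^{10}(y_t−ȳ)(y_{t+1}−ȳ) = 19.6529
Denominator Σ(y_t−ȳ)² = 50.1818
r_1 = 19.6529 / 50.1818 = 0.392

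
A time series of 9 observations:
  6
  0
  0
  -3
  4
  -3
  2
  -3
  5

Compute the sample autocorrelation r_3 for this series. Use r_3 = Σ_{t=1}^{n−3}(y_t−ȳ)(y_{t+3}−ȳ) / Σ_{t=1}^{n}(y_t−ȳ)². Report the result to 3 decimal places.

Mean ȳ = (6 + 0 + 0 − 3 + 4 − 3 + 2 − 3 + 5)/9 = 0.8889
Σ(y_t−ȳ)(y_{t+3}−ȳ) = (-19.8765) + (-2.7654) + (3.4568) + (-4.3210) + (-12.0988) + (-15.9877) = -51.5926
Denominator Σ(y_t−ȳ)² = 100.8889
r_3 = -51.5926 / 100.8889 = -0.511

-0.511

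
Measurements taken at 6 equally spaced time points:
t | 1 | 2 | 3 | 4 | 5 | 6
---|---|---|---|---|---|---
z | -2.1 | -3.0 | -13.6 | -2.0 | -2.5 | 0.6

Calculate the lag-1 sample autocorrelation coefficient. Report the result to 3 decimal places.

-0.128

Mean z̄ = (-2.1 − 3.0 − 13.6 − 2.0 − 2.5 + 0.6)/6 = -3.7667
Deviations from mean: 1.6667, 0.7667, -9.8333, 1.7667, 1.2667, 4.3667
Numerator Σ_{t=1}^{5}(z_t−z̄)(z_{t+1}−z̄) = -15.8644
Denominator Σ(z_t−z̄)² = 123.8533
r_1 = -15.8644 / 123.8533 = -0.128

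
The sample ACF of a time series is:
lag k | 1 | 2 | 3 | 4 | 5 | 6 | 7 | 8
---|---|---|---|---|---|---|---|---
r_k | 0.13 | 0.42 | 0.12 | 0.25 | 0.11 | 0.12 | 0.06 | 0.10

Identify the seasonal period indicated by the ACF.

The largest autocorrelation is r_2 = 0.42, with a weaker echo at lag 4 (0.25); the remaining lags stay at or below 0.13.
The dominant spike at lag 2 indicates a seasonal period of 2.

2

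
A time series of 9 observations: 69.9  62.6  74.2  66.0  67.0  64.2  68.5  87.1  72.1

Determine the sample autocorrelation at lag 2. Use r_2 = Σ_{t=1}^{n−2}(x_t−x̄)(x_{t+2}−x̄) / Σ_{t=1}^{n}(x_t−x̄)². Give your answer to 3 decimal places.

-0.131

Mean x̄ = (69.9 + 62.6 + 74.2 + 66.0 + 67.0 + 64.2 + 68.5 + 87.1 + 72.1)/9 = 70.1778
Σ(x_t−x̄)(x_{t+2}−x̄) = (-1.1173) + (31.6583) + (-12.7817) + (24.9738) + (5.3316) + (-101.1573) + (-3.2251) = -56.3177
Denominator Σ(x_t−x̄)² = 429.8356
r_2 = -56.3177 / 429.8356 = -0.131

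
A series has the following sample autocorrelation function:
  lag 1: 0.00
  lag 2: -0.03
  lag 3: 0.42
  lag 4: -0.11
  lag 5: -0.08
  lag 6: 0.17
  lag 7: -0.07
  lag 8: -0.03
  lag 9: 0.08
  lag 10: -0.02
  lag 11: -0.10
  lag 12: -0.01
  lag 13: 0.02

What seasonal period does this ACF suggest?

The largest autocorrelation is r_3 = 0.42, with a weaker echo at lag 6 (0.17); the remaining lags stay at or below 0.08.
The dominant spike at lag 3 indicates a seasonal period of 3.

3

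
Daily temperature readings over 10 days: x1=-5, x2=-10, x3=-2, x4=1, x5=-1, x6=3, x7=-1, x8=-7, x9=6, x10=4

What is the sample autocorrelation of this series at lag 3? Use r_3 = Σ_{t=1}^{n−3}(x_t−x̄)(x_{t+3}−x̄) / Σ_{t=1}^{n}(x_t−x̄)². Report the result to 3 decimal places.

0.075

Mean x̄ = (-5 − 10 − 2 + 1 − 1 + 3 − 1 − 7 + 6 + 4)/10 = -1.2000
Numerator Σ_{t=1}^{7}(x_t−x̄)(x_{t+3}−x̄) = 17.0800
Denominator Σ(x_t−x̄)² = 227.6000
r_3 = 17.0800 / 227.6000 = 0.075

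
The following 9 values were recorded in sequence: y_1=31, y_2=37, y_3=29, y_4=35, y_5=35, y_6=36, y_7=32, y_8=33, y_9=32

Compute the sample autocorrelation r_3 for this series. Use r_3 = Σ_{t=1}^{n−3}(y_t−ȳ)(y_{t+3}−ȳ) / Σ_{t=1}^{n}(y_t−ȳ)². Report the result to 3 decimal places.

Mean ȳ = (31 + 37 + 29 + 35 + 35 + 36 + 32 + 33 + 32)/9 = 33.3333
Σ(y_t−ȳ)(y_{t+3}−ȳ) = (-3.8889) + (6.1111) + (-11.5556) + (-2.2222) + (-0.5556) + (-3.5556) = -15.6667
Denominator Σ(y_t−ȳ)² = 54.0000
r_3 = -15.6667 / 54.0000 = -0.290

-0.290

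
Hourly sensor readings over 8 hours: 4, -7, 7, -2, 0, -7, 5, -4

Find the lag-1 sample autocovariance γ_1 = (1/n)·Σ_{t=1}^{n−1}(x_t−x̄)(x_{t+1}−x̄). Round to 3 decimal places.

-18.531

Mean x̄ = (4 − 7 + 7 − 2 + 0 − 7 + 5 − 4)/8 = -0.5000
Deviations: 4.5000, -6.5000, 7.5000, -1.5000, 0.5000, -6.5000, 5.5000, -3.5000
Σ_{t=1}^{7}(x_t−x̄)(x_{t+1}−x̄) = -148.2500
γ_1 = -148.2500 / 8 = -18.531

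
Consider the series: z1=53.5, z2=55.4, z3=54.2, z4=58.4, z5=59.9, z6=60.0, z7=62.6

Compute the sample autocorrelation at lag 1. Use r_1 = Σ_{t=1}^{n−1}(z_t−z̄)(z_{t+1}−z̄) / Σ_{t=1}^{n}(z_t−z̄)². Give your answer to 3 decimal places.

0.475

Mean z̄ = (53.5 + 55.4 + 54.2 + 58.4 + 59.9 + 60.0 + 62.6)/7 = 57.7143
Numerator Σ_{t=1}^{6}(z_t−z̄)(z_{t+1}−z̄) = 33.1384
Denominator Σ(z_t−z̄)² = 69.8086
r_1 = 33.1384 / 69.8086 = 0.475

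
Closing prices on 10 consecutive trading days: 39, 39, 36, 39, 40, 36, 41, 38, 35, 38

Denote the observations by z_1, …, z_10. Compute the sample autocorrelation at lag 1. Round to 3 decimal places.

-0.335

Mean z̄ = (39 + 39 + 36 + 39 + 40 + 36 + 41 + 38 + 35 + 38)/10 = 38.1000
Numerator Σ_{t=1}^{9}(z_t−z̄)(z_{t+1}−z̄) = -11.0100
Denominator Σ(z_t−z̄)² = 32.9000
r_1 = -11.0100 / 32.9000 = -0.335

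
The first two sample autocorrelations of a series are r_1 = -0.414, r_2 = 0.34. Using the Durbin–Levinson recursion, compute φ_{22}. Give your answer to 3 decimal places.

0.203

φ_{22} = (r_2 − r_1²) / (1 − r_1²)
r_1² = (-0.414)² = 0.171396
Numerator = 0.34 − 0.1714 = 0.1686; denominator = 1 − 0.1714 = 0.8286
φ_{22} = 0.1686 / 0.8286 = 0.203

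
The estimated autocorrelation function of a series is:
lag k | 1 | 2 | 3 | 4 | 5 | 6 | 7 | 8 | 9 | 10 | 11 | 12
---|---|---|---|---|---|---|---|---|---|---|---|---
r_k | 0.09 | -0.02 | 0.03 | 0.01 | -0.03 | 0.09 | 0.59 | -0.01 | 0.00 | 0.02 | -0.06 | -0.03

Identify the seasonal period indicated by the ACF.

The largest autocorrelation is r_7 = 0.59; the remaining lags stay at or below 0.09.
The dominant spike at lag 7 indicates a seasonal period of 7.

7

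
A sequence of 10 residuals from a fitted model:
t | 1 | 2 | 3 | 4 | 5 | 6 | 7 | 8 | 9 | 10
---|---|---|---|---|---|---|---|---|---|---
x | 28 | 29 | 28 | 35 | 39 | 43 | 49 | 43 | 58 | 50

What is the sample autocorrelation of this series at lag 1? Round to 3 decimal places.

Mean x̄ = (28 + 29 + 28 + 35 + 39 + 43 + 49 + 43 + 58 + 50)/10 = 40.2000
Numerator Σ_{t=1}^{9}(x_t−x̄)(x_{t+1}−x̄) = 613.1600
Denominator Σ(x_t−x̄)² = 957.6000
r_1 = 613.1600 / 957.6000 = 0.640

0.640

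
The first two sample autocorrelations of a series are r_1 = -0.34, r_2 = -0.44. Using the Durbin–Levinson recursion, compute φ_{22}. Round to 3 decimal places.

-0.628

φ_{22} = (r_2 − r_1²) / (1 − r_1²)
r_1² = (-0.34)² = 0.1156
Numerator = -0.44 − 0.1156 = -0.5556; denominator = 1 − 0.1156 = 0.8844
φ_{22} = -0.5556 / 0.8844 = -0.628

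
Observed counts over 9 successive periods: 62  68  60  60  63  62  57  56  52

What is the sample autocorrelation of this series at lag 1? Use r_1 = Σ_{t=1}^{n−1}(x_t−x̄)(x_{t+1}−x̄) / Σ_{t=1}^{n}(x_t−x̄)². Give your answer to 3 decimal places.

Mean x̄ = (62 + 68 + 60 + 60 + 63 + 62 + 57 + 56 + 52)/9 = 60.0000
Numerator Σ_{t=1}^{8}(x_t−x̄)(x_{t+1}−x̄) = 60.0000
Denominator Σ(x_t−x̄)² = 170.0000
r_1 = 60.0000 / 170.0000 = 0.353

0.353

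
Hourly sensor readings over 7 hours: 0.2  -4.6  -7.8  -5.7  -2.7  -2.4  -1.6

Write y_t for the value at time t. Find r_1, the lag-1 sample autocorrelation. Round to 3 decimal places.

0.257

Mean ȳ = (0.2 − 4.6 − 7.8 − 5.7 − 2.7 − 2.4 − 1.6)/7 = -3.5143
Deviations from mean: 3.7143, -1.0857, -4.2857, -2.1857, 0.8143, 1.1143, 1.9143
Σ(y_t−ȳ)(y_{t+1}−ȳ) = (-4.0327) + (4.6531) + (9.3673) + (-1.7798) + (0.9073) + (2.1331) = 11.2484
Denominator Σ(y_t−ȳ)² = 43.6886
r_1 = 11.2484 / 43.6886 = 0.257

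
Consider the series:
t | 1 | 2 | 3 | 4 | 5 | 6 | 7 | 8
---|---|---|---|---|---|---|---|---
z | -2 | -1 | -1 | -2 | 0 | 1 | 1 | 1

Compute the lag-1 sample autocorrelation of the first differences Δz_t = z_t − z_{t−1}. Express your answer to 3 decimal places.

-0.182

First differences Δz: 1, 0, -1, 2, 1, 0, 0
Mean of differences = 0.4286
Numerator Σ(Δz_t−Δz̄)(Δz_{t+1}−Δz̄) = -1.0408
Denominator Σ(Δz_t−Δz̄)² = 5.7143
r_1(Δz) = -1.0408 / 5.7143 = -0.182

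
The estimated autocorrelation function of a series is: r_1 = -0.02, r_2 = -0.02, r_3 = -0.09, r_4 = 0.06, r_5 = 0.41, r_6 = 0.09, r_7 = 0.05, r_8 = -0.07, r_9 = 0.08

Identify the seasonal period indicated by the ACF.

The largest autocorrelation is r_5 = 0.41; the remaining lags stay at or below 0.09.
The dominant spike at lag 5 indicates a seasonal period of 5.

5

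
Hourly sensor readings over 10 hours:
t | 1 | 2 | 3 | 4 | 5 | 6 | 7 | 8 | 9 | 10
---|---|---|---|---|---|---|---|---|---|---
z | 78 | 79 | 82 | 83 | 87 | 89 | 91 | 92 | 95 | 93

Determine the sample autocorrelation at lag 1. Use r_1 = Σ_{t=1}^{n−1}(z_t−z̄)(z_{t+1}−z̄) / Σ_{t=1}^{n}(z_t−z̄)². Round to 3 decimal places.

0.750

Mean z̄ = (78 + 79 + 82 + 83 + 87 + 89 + 91 + 92 + 95 + 93)/10 = 86.9000
Numerator Σ_{t=1}^{9}(z_t−z̄)(z_{t+1}−z̄) = 248.1900
Denominator Σ(z_t−z̄)² = 330.9000
r_1 = 248.1900 / 330.9000 = 0.750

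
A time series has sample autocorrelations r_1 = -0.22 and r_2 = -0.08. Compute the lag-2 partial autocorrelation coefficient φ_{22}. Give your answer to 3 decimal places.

φ_{22} = (r_2 − r_1²) / (1 − r_1²)
r_1² = (-0.22)² = 0.0484
Numerator = -0.08 − 0.0484 = -0.1284; denominator = 1 − 0.0484 = 0.9516
φ_{22} = -0.1284 / 0.9516 = -0.135

-0.135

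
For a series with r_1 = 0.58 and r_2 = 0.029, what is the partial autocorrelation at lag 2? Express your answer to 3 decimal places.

-0.463

φ_{22} = (r_2 − r_1²) / (1 − r_1²)
r_1² = (0.58)² = 0.3364
Numerator = 0.029 − 0.3364 = -0.3074; denominator = 1 − 0.3364 = 0.6636
φ_{22} = -0.3074 / 0.6636 = -0.463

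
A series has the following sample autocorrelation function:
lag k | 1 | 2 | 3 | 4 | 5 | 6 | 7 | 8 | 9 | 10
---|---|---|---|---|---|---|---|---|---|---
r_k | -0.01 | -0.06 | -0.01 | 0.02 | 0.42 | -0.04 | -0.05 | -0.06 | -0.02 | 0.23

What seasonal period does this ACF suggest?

5

The largest autocorrelation is r_5 = 0.42, with a weaker echo at lag 10 (0.23); the remaining lags stay at or below 0.02.
The dominant spike at lag 5 indicates a seasonal period of 5.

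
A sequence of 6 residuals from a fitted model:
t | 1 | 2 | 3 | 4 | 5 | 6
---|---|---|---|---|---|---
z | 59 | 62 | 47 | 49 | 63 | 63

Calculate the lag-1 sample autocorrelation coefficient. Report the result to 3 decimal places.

0.110

Mean z̄ = (59 + 62 + 47 + 49 + 63 + 63)/6 = 57.1667
Deviations from mean: 1.8333, 4.8333, -10.1667, -8.1667, 5.8333, 5.8333
Σ(z_t−z̄)(z_{t+1}−z̄) = (8.8611) + (-49.1389) + (83.0278) + (-47.6389) + (34.0278) = 29.1389
Denominator Σ(z_t−z̄)² = 264.8333
r_1 = 29.1389 / 264.8333 = 0.110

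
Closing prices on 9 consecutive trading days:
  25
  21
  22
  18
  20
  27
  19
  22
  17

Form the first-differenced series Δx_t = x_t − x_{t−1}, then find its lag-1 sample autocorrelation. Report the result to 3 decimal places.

First differences Δx: -4, 1, -4, 2, 7, -8, 3, -5
Mean of differences = -1.0000
Numerator Σ(Δx_t−Δx̄)(Δx_{t+1}−Δx̄) = -97.0000
Denominator Σ(Δx_t−Δx̄)² = 176.0000
r_1(Δx) = -97.0000 / 176.0000 = -0.551

-0.551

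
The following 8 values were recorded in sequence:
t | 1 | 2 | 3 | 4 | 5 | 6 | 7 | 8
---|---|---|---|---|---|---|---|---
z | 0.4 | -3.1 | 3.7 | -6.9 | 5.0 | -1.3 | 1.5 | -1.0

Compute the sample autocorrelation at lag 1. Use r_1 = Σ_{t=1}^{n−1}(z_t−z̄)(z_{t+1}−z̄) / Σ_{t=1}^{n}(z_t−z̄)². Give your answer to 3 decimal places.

-0.824

Mean z̄ = (0.4 − 3.1 + 3.7 − 6.9 + 5.0 − 1.3 + 1.5 − 1.0)/8 = -0.2125
Σ(z_t−z̄)(z_{t+1}−z̄) = (-1.7686) + (-11.2973) + (-26.1648) + (-34.8586) + (-5.6686) + (-1.8623) + (-1.3486) = -82.9689
Denominator Σ(z_t−z̄)² = 100.6488
r_1 = -82.9689 / 100.6488 = -0.824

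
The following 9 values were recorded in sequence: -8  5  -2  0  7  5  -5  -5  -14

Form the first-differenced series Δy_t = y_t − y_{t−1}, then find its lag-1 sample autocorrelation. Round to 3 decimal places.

-0.206

First differences Δy: 13, -7, 2, 7, -2, -10, 0, -9
Mean of differences = -0.7500
Numerator Σ(Δy_t−Δȳ)(Δy_{t+1}−Δȳ) = -93.0625
Denominator Σ(Δy_t−Δȳ)² = 451.5000
r_1(Δy) = -93.0625 / 451.5000 = -0.206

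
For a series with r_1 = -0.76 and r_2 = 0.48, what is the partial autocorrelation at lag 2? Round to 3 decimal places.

-0.231

φ_{22} = (r_2 − r_1²) / (1 − r_1²)
r_1² = (-0.76)² = 0.5776
Numerator = 0.48 − 0.5776 = -0.0976; denominator = 1 − 0.5776 = 0.4224
φ_{22} = -0.0976 / 0.4224 = -0.231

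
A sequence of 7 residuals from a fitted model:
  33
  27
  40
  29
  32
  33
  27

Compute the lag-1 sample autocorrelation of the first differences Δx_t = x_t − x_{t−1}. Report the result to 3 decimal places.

First differences Δx: -6, 13, -11, 3, 1, -6
Mean of differences = -1.0000
Numerator Σ(Δx_t−Δx̄)(Δx_{t+1}−Δx̄) = -252.0000
Denominator Σ(Δx_t−Δx̄)² = 366.0000
r_1(Δx) = -252.0000 / 366.0000 = -0.689

-0.689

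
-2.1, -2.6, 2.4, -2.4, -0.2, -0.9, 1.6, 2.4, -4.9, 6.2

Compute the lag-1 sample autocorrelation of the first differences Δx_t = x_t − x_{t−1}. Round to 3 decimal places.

First differences Δx: -0.5, 5.0, -4.8, 2.2, -0.7, 2.5, 0.8, -7.3, 11.1
Mean of differences = 0.9222
Numerator Σ(Δx_t−Δx̄)(Δx_{t+1}−Δx̄) = -123.9494
Denominator Σ(Δx_t−Δx̄)² = 229.3556
r_1(Δx) = -123.9494 / 229.3556 = -0.540

-0.540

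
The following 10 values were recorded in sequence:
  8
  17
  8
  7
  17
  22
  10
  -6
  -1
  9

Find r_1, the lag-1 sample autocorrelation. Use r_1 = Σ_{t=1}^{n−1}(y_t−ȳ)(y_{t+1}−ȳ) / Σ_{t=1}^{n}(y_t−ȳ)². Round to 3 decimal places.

Mean ȳ = (8 + 17 + 8 + 7 + 17 + 22 + 10 − 6 − 1 + 9)/10 = 9.1000
Numerator Σ_{t=1}^{9}(y_t−ȳ)(y_{t+1}−ȳ) = 221.7900
Denominator Σ(y_t−ȳ)² = 628.9000
r_1 = 221.7900 / 628.9000 = 0.353

0.353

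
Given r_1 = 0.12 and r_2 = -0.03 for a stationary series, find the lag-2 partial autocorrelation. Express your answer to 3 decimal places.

-0.045

φ_{22} = (r_2 − r_1²) / (1 − r_1²)
r_1² = (0.12)² = 0.0144
Numerator = -0.03 − 0.0144 = -0.0444; denominator = 1 − 0.0144 = 0.9856
φ_{22} = -0.0444 / 0.9856 = -0.045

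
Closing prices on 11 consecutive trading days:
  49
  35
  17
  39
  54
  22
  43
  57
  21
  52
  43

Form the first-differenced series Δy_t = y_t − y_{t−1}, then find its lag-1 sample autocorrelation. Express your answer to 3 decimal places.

-0.490

First differences Δy: -14, -18, 22, 15, -32, 21, 14, -36, 31, -9
Mean of differences = -0.6000
Numerator Σ(Δy_t−Δȳ)(Δy_{t+1}−Δȳ) = -2561.1600
Denominator Σ(Δy_t−Δȳ)² = 5224.4000
r_1(Δy) = -2561.1600 / 5224.4000 = -0.490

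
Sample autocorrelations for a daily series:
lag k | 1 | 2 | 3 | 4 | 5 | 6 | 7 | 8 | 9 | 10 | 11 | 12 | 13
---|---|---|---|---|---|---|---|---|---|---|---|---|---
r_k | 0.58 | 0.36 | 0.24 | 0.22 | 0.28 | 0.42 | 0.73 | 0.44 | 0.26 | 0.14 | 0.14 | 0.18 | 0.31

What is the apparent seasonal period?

7

The largest autocorrelation is r_7 = 0.73; the remaining lags stay at or below 0.58. The elevated value at lag 1 (0.58), dropping to 0.36 at lag 2, reflects decaying short-term dependence rather than seasonality.
The dominant spike at lag 7 indicates a seasonal period of 7.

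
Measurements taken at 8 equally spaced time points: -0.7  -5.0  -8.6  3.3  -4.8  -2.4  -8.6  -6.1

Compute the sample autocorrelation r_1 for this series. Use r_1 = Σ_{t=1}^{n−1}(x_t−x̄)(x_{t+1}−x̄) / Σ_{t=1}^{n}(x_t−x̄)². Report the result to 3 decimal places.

-0.325

Mean x̄ = (-0.7 − 5.0 − 8.6 + 3.3 − 4.8 − 2.4 − 8.6 − 6.1)/8 = -4.1125
Deviations from mean: 3.4125, -0.8875, -4.4875, 7.4125, -0.6875, 1.7125, -4.4875, -1.9875
Σ(x_t−x̄)(x_{t+1}−x̄) = (-3.0286) + (3.9827) + (-33.2636) + (-5.0961) + (-1.1773) + (-7.6848) + (8.9189) = -37.3489
Denominator Σ(x_t−x̄)² = 115.0088
r_1 = -37.3489 / 115.0088 = -0.325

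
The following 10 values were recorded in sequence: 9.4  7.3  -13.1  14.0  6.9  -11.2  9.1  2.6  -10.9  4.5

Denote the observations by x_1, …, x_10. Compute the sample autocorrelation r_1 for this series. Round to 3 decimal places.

-0.410

Mean x̄ = (9.4 + 7.3 − 13.1 + 14.0 + 6.9 − 11.2 + 9.1 + 2.6 − 10.9 + 4.5)/10 = 1.8600
Numerator Σ_{t=1}^{9}(x_t−x̄)(x_{t+1}−x̄) = -358.9416
Denominator Σ(x_t−x̄)² = 876.3440
r_1 = -358.9416 / 876.3440 = -0.410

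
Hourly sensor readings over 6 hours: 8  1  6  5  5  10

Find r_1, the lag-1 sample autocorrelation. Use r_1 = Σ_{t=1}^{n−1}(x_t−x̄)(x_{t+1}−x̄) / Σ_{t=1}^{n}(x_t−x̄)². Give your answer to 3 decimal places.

Mean x̄ = (8 + 1 + 6 + 5 + 5 + 10)/6 = 5.8333
Σ(x_t−x̄)(x_{t+1}−x̄) = (-10.4722) + (-0.8056) + (-0.1389) + (0.6944) + (-3.4722) = -14.1944
Denominator Σ(x_t−x̄)² = 46.8333
r_1 = -14.1944 / 46.8333 = -0.303

-0.303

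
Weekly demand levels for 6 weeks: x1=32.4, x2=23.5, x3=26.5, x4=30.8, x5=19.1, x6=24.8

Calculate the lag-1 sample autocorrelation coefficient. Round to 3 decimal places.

Mean x̄ = (32.4 + 23.5 + 26.5 + 30.8 + 19.1 + 24.8)/6 = 26.1833
Deviations from mean: 6.2167, -2.6833, 0.3167, 4.6167, -7.0833, -1.3833
Σ(x_t−x̄)(x_{t+1}−x̄) = (-16.6814) + (-0.8497) + (1.4619) + (-32.7014) + (9.7986) = -38.9719
Denominator Σ(x_t−x̄)² = 119.3483
r_1 = -38.9719 / 119.3483 = -0.327

-0.327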